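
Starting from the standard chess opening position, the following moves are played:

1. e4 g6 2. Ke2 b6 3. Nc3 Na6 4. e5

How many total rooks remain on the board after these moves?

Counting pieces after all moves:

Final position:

  a b c d e f g h
  ─────────────────
8│♜ · ♝ ♛ ♚ ♝ ♞ ♜│8
7│♟ · ♟ ♟ ♟ ♟ · ♟│7
6│♞ ♟ · · · · ♟ ·│6
5│· · · · ♙ · · ·│5
4│· · · · · · · ·│4
3│· · ♘ · · · · ·│3
2│♙ ♙ ♙ ♙ ♔ ♙ ♙ ♙│2
1│♖ · ♗ ♕ · ♗ ♘ ♖│1
  ─────────────────
  a b c d e f g h


4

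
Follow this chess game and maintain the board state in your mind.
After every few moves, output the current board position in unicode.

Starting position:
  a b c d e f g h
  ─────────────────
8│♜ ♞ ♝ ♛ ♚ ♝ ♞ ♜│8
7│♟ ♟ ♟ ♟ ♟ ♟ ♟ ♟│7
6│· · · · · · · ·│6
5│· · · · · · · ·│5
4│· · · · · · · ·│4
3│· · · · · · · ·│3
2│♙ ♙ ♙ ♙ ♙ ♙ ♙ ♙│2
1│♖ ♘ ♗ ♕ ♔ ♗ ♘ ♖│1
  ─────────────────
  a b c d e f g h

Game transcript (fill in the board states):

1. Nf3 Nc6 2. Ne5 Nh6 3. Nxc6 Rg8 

  a b c d e f g h
  ─────────────────
8│♜ · ♝ ♛ ♚ ♝ ♜ ·│8
7│♟ ♟ ♟ ♟ ♟ ♟ ♟ ♟│7
6│· · ♘ · · · · ♞│6
5│· · · · · · · ·│5
4│· · · · · · · ·│4
3│· · · · · · · ·│3
2│♙ ♙ ♙ ♙ ♙ ♙ ♙ ♙│2
1│♖ ♘ ♗ ♕ ♔ ♗ · ♖│1
  ─────────────────
  a b c d e f g h

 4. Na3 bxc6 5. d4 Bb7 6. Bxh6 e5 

  a b c d e f g h
  ─────────────────
8│♜ · · ♛ ♚ ♝ ♜ ·│8
7│♟ ♝ ♟ ♟ · ♟ ♟ ♟│7
6│· · ♟ · · · · ♗│6
5│· · · · ♟ · · ·│5
4│· · · ♙ · · · ·│4
3│♘ · · · · · · ·│3
2│♙ ♙ ♙ · ♙ ♙ ♙ ♙│2
1│♖ · · ♕ ♔ ♗ · ♖│1
  ─────────────────
  a b c d e f g h

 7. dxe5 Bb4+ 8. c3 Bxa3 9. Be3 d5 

  a b c d e f g h
  ─────────────────
8│♜ · · ♛ ♚ · ♜ ·│8
7│♟ ♝ ♟ · · ♟ ♟ ♟│7
6│· · ♟ · · · · ·│6
5│· · · ♟ ♙ · · ·│5
4│· · · · · · · ·│4
3│♝ · ♙ · ♗ · · ·│3
2│♙ ♙ · · ♙ ♙ ♙ ♙│2
1│♖ · · ♕ ♔ ♗ · ♖│1
  ─────────────────
  a b c d e f g h

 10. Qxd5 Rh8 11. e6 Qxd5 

  a b c d e f g h
  ─────────────────
8│♜ · · · ♚ · · ♜│8
7│♟ ♝ ♟ · · ♟ ♟ ♟│7
6│· · ♟ · ♙ · · ·│6
5│· · · ♛ · · · ·│5
4│· · · · · · · ·│4
3│♝ · ♙ · ♗ · · ·│3
2│♙ ♙ · · ♙ ♙ ♙ ♙│2
1│♖ · · · ♔ ♗ · ♖│1
  ─────────────────
  a b c d e f g h


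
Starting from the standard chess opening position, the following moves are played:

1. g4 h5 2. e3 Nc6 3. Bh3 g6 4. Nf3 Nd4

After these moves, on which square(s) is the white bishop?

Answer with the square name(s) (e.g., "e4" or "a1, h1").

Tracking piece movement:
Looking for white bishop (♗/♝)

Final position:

  a b c d e f g h
  ─────────────────
8│♜ · ♝ ♛ ♚ ♝ ♞ ♜│8
7│♟ ♟ ♟ ♟ ♟ ♟ · ·│7
6│· · · · · · ♟ ·│6
5│· · · · · · · ♟│5
4│· · · ♞ · · ♙ ·│4
3│· · · · ♙ ♘ · ♗│3
2│♙ ♙ ♙ ♙ · ♙ · ♙│2
1│♖ ♘ ♗ ♕ ♔ · · ♖│1
  ─────────────────
  a b c d e f g h


c1, h3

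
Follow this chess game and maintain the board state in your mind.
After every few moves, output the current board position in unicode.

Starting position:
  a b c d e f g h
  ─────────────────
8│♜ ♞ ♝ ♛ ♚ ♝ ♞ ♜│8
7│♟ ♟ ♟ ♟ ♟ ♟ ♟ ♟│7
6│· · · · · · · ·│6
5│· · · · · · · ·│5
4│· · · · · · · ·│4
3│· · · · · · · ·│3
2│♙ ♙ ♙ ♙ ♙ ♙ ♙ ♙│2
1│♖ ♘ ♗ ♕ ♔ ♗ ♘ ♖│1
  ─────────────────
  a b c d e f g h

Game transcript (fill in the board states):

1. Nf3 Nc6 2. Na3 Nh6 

  a b c d e f g h
  ─────────────────
8│♜ · ♝ ♛ ♚ ♝ · ♜│8
7│♟ ♟ ♟ ♟ ♟ ♟ ♟ ♟│7
6│· · ♞ · · · · ♞│6
5│· · · · · · · ·│5
4│· · · · · · · ·│4
3│♘ · · · · ♘ · ·│3
2│♙ ♙ ♙ ♙ ♙ ♙ ♙ ♙│2
1│♖ · ♗ ♕ ♔ ♗ · ♖│1
  ─────────────────
  a b c d e f g h

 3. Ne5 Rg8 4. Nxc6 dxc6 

  a b c d e f g h
  ─────────────────
8│♜ · ♝ ♛ ♚ ♝ ♜ ·│8
7│♟ ♟ ♟ · ♟ ♟ ♟ ♟│7
6│· · ♟ · · · · ♞│6
5│· · · · · · · ·│5
4│· · · · · · · ·│4
3│♘ · · · · · · ·│3
2│♙ ♙ ♙ ♙ ♙ ♙ ♙ ♙│2
1│♖ · ♗ ♕ ♔ ♗ · ♖│1
  ─────────────────
  a b c d e f g h

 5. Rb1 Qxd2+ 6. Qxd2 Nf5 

  a b c d e f g h
  ─────────────────
8│♜ · ♝ · ♚ ♝ ♜ ·│8
7│♟ ♟ ♟ · ♟ ♟ ♟ ♟│7
6│· · ♟ · · · · ·│6
5│· · · · · ♞ · ·│5
4│· · · · · · · ·│4
3│♘ · · · · · · ·│3
2│♙ ♙ ♙ ♕ ♙ ♙ ♙ ♙│2
1│· ♖ ♗ · ♔ ♗ · ♖│1
  ─────────────────
  a b c d e f g h

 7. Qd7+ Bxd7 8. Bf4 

  a b c d e f g h
  ─────────────────
8│♜ · · · ♚ ♝ ♜ ·│8
7│♟ ♟ ♟ ♝ ♟ ♟ ♟ ♟│7
6│· · ♟ · · · · ·│6
5│· · · · · ♞ · ·│5
4│· · · · · ♗ · ·│4
3│♘ · · · · · · ·│3
2│♙ ♙ ♙ · ♙ ♙ ♙ ♙│2
1│· ♖ · · ♔ ♗ · ♖│1
  ─────────────────
  a b c d e f g h


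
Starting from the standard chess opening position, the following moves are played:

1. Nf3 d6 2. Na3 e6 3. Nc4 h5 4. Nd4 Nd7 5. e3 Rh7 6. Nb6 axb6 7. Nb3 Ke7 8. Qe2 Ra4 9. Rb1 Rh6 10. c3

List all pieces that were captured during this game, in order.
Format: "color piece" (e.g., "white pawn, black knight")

Tracking captures:
  axb6: captured white knight

white knight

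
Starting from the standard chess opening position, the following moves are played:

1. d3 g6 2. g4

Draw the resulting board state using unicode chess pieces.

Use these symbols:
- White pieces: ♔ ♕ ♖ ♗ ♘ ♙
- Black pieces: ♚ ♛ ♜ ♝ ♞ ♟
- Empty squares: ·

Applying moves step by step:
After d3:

♜ ♞ ♝ ♛ ♚ ♝ ♞ ♜
♟ ♟ ♟ ♟ ♟ ♟ ♟ ♟
· · · · · · · ·
· · · · · · · ·
· · · · · · · ·
· · · ♙ · · · ·
♙ ♙ ♙ · ♙ ♙ ♙ ♙
♖ ♘ ♗ ♕ ♔ ♗ ♘ ♖


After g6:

♜ ♞ ♝ ♛ ♚ ♝ ♞ ♜
♟ ♟ ♟ ♟ ♟ ♟ · ♟
· · · · · · ♟ ·
· · · · · · · ·
· · · · · · · ·
· · · ♙ · · · ·
♙ ♙ ♙ · ♙ ♙ ♙ ♙
♖ ♘ ♗ ♕ ♔ ♗ ♘ ♖


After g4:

♜ ♞ ♝ ♛ ♚ ♝ ♞ ♜
♟ ♟ ♟ ♟ ♟ ♟ · ♟
· · · · · · ♟ ·
· · · · · · · ·
· · · · · · ♙ ·
· · · ♙ · · · ·
♙ ♙ ♙ · ♙ ♙ · ♙
♖ ♘ ♗ ♕ ♔ ♗ ♘ ♖



  a b c d e f g h
  ─────────────────
8│♜ ♞ ♝ ♛ ♚ ♝ ♞ ♜│8
7│♟ ♟ ♟ ♟ ♟ ♟ · ♟│7
6│· · · · · · ♟ ·│6
5│· · · · · · · ·│5
4│· · · · · · ♙ ·│4
3│· · · ♙ · · · ·│3
2│♙ ♙ ♙ · ♙ ♙ · ♙│2
1│♖ ♘ ♗ ♕ ♔ ♗ ♘ ♖│1
  ─────────────────
  a b c d e f g h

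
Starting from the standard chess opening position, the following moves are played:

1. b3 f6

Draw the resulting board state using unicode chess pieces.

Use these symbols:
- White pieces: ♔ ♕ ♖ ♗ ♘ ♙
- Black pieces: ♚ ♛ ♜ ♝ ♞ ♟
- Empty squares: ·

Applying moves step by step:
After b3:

♜ ♞ ♝ ♛ ♚ ♝ ♞ ♜
♟ ♟ ♟ ♟ ♟ ♟ ♟ ♟
· · · · · · · ·
· · · · · · · ·
· · · · · · · ·
· ♙ · · · · · ·
♙ · ♙ ♙ ♙ ♙ ♙ ♙
♖ ♘ ♗ ♕ ♔ ♗ ♘ ♖


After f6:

♜ ♞ ♝ ♛ ♚ ♝ ♞ ♜
♟ ♟ ♟ ♟ ♟ · ♟ ♟
· · · · · ♟ · ·
· · · · · · · ·
· · · · · · · ·
· ♙ · · · · · ·
♙ · ♙ ♙ ♙ ♙ ♙ ♙
♖ ♘ ♗ ♕ ♔ ♗ ♘ ♖



  a b c d e f g h
  ─────────────────
8│♜ ♞ ♝ ♛ ♚ ♝ ♞ ♜│8
7│♟ ♟ ♟ ♟ ♟ · ♟ ♟│7
6│· · · · · ♟ · ·│6
5│· · · · · · · ·│5
4│· · · · · · · ·│4
3│· ♙ · · · · · ·│3
2│♙ · ♙ ♙ ♙ ♙ ♙ ♙│2
1│♖ ♘ ♗ ♕ ♔ ♗ ♘ ♖│1
  ─────────────────
  a b c d e f g h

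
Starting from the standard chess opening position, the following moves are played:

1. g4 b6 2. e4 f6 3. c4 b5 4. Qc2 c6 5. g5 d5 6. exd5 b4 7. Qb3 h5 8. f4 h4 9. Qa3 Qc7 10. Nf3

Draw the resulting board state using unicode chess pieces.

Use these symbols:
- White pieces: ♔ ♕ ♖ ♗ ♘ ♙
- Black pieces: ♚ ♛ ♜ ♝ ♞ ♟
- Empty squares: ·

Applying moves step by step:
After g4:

♜ ♞ ♝ ♛ ♚ ♝ ♞ ♜
♟ ♟ ♟ ♟ ♟ ♟ ♟ ♟
· · · · · · · ·
· · · · · · · ·
· · · · · · ♙ ·
· · · · · · · ·
♙ ♙ ♙ ♙ ♙ ♙ · ♙
♖ ♘ ♗ ♕ ♔ ♗ ♘ ♖


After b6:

♜ ♞ ♝ ♛ ♚ ♝ ♞ ♜
♟ · ♟ ♟ ♟ ♟ ♟ ♟
· ♟ · · · · · ·
· · · · · · · ·
· · · · · · ♙ ·
· · · · · · · ·
♙ ♙ ♙ ♙ ♙ ♙ · ♙
♖ ♘ ♗ ♕ ♔ ♗ ♘ ♖


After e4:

♜ ♞ ♝ ♛ ♚ ♝ ♞ ♜
♟ · ♟ ♟ ♟ ♟ ♟ ♟
· ♟ · · · · · ·
· · · · · · · ·
· · · · ♙ · ♙ ·
· · · · · · · ·
♙ ♙ ♙ ♙ · ♙ · ♙
♖ ♘ ♗ ♕ ♔ ♗ ♘ ♖


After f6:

♜ ♞ ♝ ♛ ♚ ♝ ♞ ♜
♟ · ♟ ♟ ♟ · ♟ ♟
· ♟ · · · ♟ · ·
· · · · · · · ·
· · · · ♙ · ♙ ·
· · · · · · · ·
♙ ♙ ♙ ♙ · ♙ · ♙
♖ ♘ ♗ ♕ ♔ ♗ ♘ ♖


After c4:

♜ ♞ ♝ ♛ ♚ ♝ ♞ ♜
♟ · ♟ ♟ ♟ · ♟ ♟
· ♟ · · · ♟ · ·
· · · · · · · ·
· · ♙ · ♙ · ♙ ·
· · · · · · · ·
♙ ♙ · ♙ · ♙ · ♙
♖ ♘ ♗ ♕ ♔ ♗ ♘ ♖


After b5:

♜ ♞ ♝ ♛ ♚ ♝ ♞ ♜
♟ · ♟ ♟ ♟ · ♟ ♟
· · · · · ♟ · ·
· ♟ · · · · · ·
· · ♙ · ♙ · ♙ ·
· · · · · · · ·
♙ ♙ · ♙ · ♙ · ♙
♖ ♘ ♗ ♕ ♔ ♗ ♘ ♖


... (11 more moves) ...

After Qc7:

♜ ♞ ♝ · ♚ ♝ ♞ ♜
♟ · ♛ · ♟ · ♟ ·
· · ♟ · · ♟ · ·
· · · ♙ · · ♙ ·
· ♟ ♙ · · ♙ · ♟
♕ · · · · · · ·
♙ ♙ · ♙ · · · ♙
♖ ♘ ♗ · ♔ ♗ ♘ ♖


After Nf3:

♜ ♞ ♝ · ♚ ♝ ♞ ♜
♟ · ♛ · ♟ · ♟ ·
· · ♟ · · ♟ · ·
· · · ♙ · · ♙ ·
· ♟ ♙ · · ♙ · ♟
♕ · · · · ♘ · ·
♙ ♙ · ♙ · · · ♙
♖ ♘ ♗ · ♔ ♗ · ♖



  a b c d e f g h
  ─────────────────
8│♜ ♞ ♝ · ♚ ♝ ♞ ♜│8
7│♟ · ♛ · ♟ · ♟ ·│7
6│· · ♟ · · ♟ · ·│6
5│· · · ♙ · · ♙ ·│5
4│· ♟ ♙ · · ♙ · ♟│4
3│♕ · · · · ♘ · ·│3
2│♙ ♙ · ♙ · · · ♙│2
1│♖ ♘ ♗ · ♔ ♗ · ♖│1
  ─────────────────
  a b c d e f g h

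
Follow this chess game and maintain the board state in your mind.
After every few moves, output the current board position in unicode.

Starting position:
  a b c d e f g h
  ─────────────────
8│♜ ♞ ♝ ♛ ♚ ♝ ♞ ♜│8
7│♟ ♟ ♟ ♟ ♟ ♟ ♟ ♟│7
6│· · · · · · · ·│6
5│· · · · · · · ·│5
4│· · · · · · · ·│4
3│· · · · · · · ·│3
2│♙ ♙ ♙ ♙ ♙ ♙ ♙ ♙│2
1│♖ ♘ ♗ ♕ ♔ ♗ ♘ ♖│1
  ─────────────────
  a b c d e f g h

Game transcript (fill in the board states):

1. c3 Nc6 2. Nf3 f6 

  a b c d e f g h
  ─────────────────
8│♜ · ♝ ♛ ♚ ♝ ♞ ♜│8
7│♟ ♟ ♟ ♟ ♟ · ♟ ♟│7
6│· · ♞ · · ♟ · ·│6
5│· · · · · · · ·│5
4│· · · · · · · ·│4
3│· · ♙ · · ♘ · ·│3
2│♙ ♙ · ♙ ♙ ♙ ♙ ♙│2
1│♖ ♘ ♗ ♕ ♔ ♗ · ♖│1
  ─────────────────
  a b c d e f g h

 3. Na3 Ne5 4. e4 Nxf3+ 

  a b c d e f g h
  ─────────────────
8│♜ · ♝ ♛ ♚ ♝ ♞ ♜│8
7│♟ ♟ ♟ ♟ ♟ · ♟ ♟│7
6│· · · · · ♟ · ·│6
5│· · · · · · · ·│5
4│· · · · ♙ · · ·│4
3│♘ · ♙ · · ♞ · ·│3
2│♙ ♙ · ♙ · ♙ ♙ ♙│2
1│♖ · ♗ ♕ ♔ ♗ · ♖│1
  ─────────────────
  a b c d e f g h

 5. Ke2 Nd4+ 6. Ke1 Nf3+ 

  a b c d e f g h
  ─────────────────
8│♜ · ♝ ♛ ♚ ♝ ♞ ♜│8
7│♟ ♟ ♟ ♟ ♟ · ♟ ♟│7
6│· · · · · ♟ · ·│6
5│· · · · · · · ·│5
4│· · · · ♙ · · ·│4
3│♘ · ♙ · · ♞ · ·│3
2│♙ ♙ · ♙ · ♙ ♙ ♙│2
1│♖ · ♗ ♕ ♔ ♗ · ♖│1
  ─────────────────
  a b c d e f g h



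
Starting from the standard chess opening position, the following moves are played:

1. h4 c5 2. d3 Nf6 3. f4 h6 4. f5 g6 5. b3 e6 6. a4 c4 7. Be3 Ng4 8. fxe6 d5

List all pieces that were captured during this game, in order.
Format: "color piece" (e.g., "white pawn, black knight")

Tracking captures:
  fxe6: captured black pawn

black pawn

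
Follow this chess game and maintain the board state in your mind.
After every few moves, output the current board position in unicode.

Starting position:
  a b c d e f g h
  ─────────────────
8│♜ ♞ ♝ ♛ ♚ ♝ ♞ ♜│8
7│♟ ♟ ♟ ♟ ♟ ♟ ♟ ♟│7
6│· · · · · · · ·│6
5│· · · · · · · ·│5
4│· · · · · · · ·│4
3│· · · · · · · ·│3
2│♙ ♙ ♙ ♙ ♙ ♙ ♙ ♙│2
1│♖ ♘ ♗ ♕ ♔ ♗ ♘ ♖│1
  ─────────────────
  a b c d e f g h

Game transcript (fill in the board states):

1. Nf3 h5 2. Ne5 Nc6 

  a b c d e f g h
  ─────────────────
8│♜ · ♝ ♛ ♚ ♝ ♞ ♜│8
7│♟ ♟ ♟ ♟ ♟ ♟ ♟ ·│7
6│· · ♞ · · · · ·│6
5│· · · · ♘ · · ♟│5
4│· · · · · · · ·│4
3│· · · · · · · ·│3
2│♙ ♙ ♙ ♙ ♙ ♙ ♙ ♙│2
1│♖ ♘ ♗ ♕ ♔ ♗ · ♖│1
  ─────────────────
  a b c d e f g h

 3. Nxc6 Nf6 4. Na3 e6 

  a b c d e f g h
  ─────────────────
8│♜ · ♝ ♛ ♚ ♝ · ♜│8
7│♟ ♟ ♟ ♟ · ♟ ♟ ·│7
6│· · ♘ · ♟ ♞ · ·│6
5│· · · · · · · ♟│5
4│· · · · · · · ·│4
3│♘ · · · · · · ·│3
2│♙ ♙ ♙ ♙ ♙ ♙ ♙ ♙│2
1│♖ · ♗ ♕ ♔ ♗ · ♖│1
  ─────────────────
  a b c d e f g h

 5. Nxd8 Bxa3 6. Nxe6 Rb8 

  a b c d e f g h
  ─────────────────
8│· ♜ ♝ · ♚ · · ♜│8
7│♟ ♟ ♟ ♟ · ♟ ♟ ·│7
6│· · · · ♘ ♞ · ·│6
5│· · · · · · · ♟│5
4│· · · · · · · ·│4
3│♝ · · · · · · ·│3
2│♙ ♙ ♙ ♙ ♙ ♙ ♙ ♙│2
1│♖ · ♗ ♕ ♔ ♗ · ♖│1
  ─────────────────
  a b c d e f g h

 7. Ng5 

  a b c d e f g h
  ─────────────────
8│· ♜ ♝ · ♚ · · ♜│8
7│♟ ♟ ♟ ♟ · ♟ ♟ ·│7
6│· · · · · ♞ · ·│6
5│· · · · · · ♘ ♟│5
4│· · · · · · · ·│4
3│♝ · · · · · · ·│3
2│♙ ♙ ♙ ♙ ♙ ♙ ♙ ♙│2
1│♖ · ♗ ♕ ♔ ♗ · ♖│1
  ─────────────────
  a b c d e f g h


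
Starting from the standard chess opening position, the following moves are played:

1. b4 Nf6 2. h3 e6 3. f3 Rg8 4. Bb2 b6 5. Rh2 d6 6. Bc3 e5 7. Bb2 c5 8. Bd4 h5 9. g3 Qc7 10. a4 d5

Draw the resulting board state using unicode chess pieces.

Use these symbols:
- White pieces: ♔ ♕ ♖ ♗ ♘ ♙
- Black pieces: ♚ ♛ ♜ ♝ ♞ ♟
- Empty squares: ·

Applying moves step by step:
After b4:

♜ ♞ ♝ ♛ ♚ ♝ ♞ ♜
♟ ♟ ♟ ♟ ♟ ♟ ♟ ♟
· · · · · · · ·
· · · · · · · ·
· ♙ · · · · · ·
· · · · · · · ·
♙ · ♙ ♙ ♙ ♙ ♙ ♙
♖ ♘ ♗ ♕ ♔ ♗ ♘ ♖


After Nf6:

♜ ♞ ♝ ♛ ♚ ♝ · ♜
♟ ♟ ♟ ♟ ♟ ♟ ♟ ♟
· · · · · ♞ · ·
· · · · · · · ·
· ♙ · · · · · ·
· · · · · · · ·
♙ · ♙ ♙ ♙ ♙ ♙ ♙
♖ ♘ ♗ ♕ ♔ ♗ ♘ ♖


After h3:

♜ ♞ ♝ ♛ ♚ ♝ · ♜
♟ ♟ ♟ ♟ ♟ ♟ ♟ ♟
· · · · · ♞ · ·
· · · · · · · ·
· ♙ · · · · · ·
· · · · · · · ♙
♙ · ♙ ♙ ♙ ♙ ♙ ·
♖ ♘ ♗ ♕ ♔ ♗ ♘ ♖


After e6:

♜ ♞ ♝ ♛ ♚ ♝ · ♜
♟ ♟ ♟ ♟ · ♟ ♟ ♟
· · · · ♟ ♞ · ·
· · · · · · · ·
· ♙ · · · · · ·
· · · · · · · ♙
♙ · ♙ ♙ ♙ ♙ ♙ ·
♖ ♘ ♗ ♕ ♔ ♗ ♘ ♖


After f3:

♜ ♞ ♝ ♛ ♚ ♝ · ♜
♟ ♟ ♟ ♟ · ♟ ♟ ♟
· · · · ♟ ♞ · ·
· · · · · · · ·
· ♙ · · · · · ·
· · · · · ♙ · ♙
♙ · ♙ ♙ ♙ · ♙ ·
♖ ♘ ♗ ♕ ♔ ♗ ♘ ♖


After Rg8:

♜ ♞ ♝ ♛ ♚ ♝ ♜ ·
♟ ♟ ♟ ♟ · ♟ ♟ ♟
· · · · ♟ ♞ · ·
· · · · · · · ·
· ♙ · · · · · ·
· · · · · ♙ · ♙
♙ · ♙ ♙ ♙ · ♙ ·
♖ ♘ ♗ ♕ ♔ ♗ ♘ ♖


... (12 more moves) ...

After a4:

♜ ♞ ♝ · ♚ ♝ ♜ ·
♟ · ♛ · · ♟ ♟ ·
· ♟ · ♟ · ♞ · ·
· · ♟ · ♟ · · ♟
♙ ♙ · ♗ · · · ·
· · · · · ♙ ♙ ♙
· · ♙ ♙ ♙ · · ♖
♖ ♘ · ♕ ♔ ♗ ♘ ·


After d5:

♜ ♞ ♝ · ♚ ♝ ♜ ·
♟ · ♛ · · ♟ ♟ ·
· ♟ · · · ♞ · ·
· · ♟ ♟ ♟ · · ♟
♙ ♙ · ♗ · · · ·
· · · · · ♙ ♙ ♙
· · ♙ ♙ ♙ · · ♖
♖ ♘ · ♕ ♔ ♗ ♘ ·



  a b c d e f g h
  ─────────────────
8│♜ ♞ ♝ · ♚ ♝ ♜ ·│8
7│♟ · ♛ · · ♟ ♟ ·│7
6│· ♟ · · · ♞ · ·│6
5│· · ♟ ♟ ♟ · · ♟│5
4│♙ ♙ · ♗ · · · ·│4
3│· · · · · ♙ ♙ ♙│3
2│· · ♙ ♙ ♙ · · ♖│2
1│♖ ♘ · ♕ ♔ ♗ ♘ ·│1
  ─────────────────
  a b c d e f g h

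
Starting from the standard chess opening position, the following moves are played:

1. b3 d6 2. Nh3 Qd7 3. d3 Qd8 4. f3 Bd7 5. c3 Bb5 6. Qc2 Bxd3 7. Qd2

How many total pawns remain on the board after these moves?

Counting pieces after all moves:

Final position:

  a b c d e f g h
  ─────────────────
8│♜ ♞ · ♛ ♚ ♝ ♞ ♜│8
7│♟ ♟ ♟ · ♟ ♟ ♟ ♟│7
6│· · · ♟ · · · ·│6
5│· · · · · · · ·│5
4│· · · · · · · ·│4
3│· ♙ ♙ ♝ · ♙ · ♘│3
2│♙ · · ♕ ♙ · ♙ ♙│2
1│♖ ♘ ♗ · ♔ ♗ · ♖│1
  ─────────────────
  a b c d e f g h


15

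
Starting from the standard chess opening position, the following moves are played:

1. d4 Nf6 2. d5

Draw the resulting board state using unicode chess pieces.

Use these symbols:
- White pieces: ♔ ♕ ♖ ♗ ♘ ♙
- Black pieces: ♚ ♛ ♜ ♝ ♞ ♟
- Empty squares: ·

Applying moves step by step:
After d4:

♜ ♞ ♝ ♛ ♚ ♝ ♞ ♜
♟ ♟ ♟ ♟ ♟ ♟ ♟ ♟
· · · · · · · ·
· · · · · · · ·
· · · ♙ · · · ·
· · · · · · · ·
♙ ♙ ♙ · ♙ ♙ ♙ ♙
♖ ♘ ♗ ♕ ♔ ♗ ♘ ♖


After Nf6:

♜ ♞ ♝ ♛ ♚ ♝ · ♜
♟ ♟ ♟ ♟ ♟ ♟ ♟ ♟
· · · · · ♞ · ·
· · · · · · · ·
· · · ♙ · · · ·
· · · · · · · ·
♙ ♙ ♙ · ♙ ♙ ♙ ♙
♖ ♘ ♗ ♕ ♔ ♗ ♘ ♖


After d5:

♜ ♞ ♝ ♛ ♚ ♝ · ♜
♟ ♟ ♟ ♟ ♟ ♟ ♟ ♟
· · · · · ♞ · ·
· · · ♙ · · · ·
· · · · · · · ·
· · · · · · · ·
♙ ♙ ♙ · ♙ ♙ ♙ ♙
♖ ♘ ♗ ♕ ♔ ♗ ♘ ♖



  a b c d e f g h
  ─────────────────
8│♜ ♞ ♝ ♛ ♚ ♝ · ♜│8
7│♟ ♟ ♟ ♟ ♟ ♟ ♟ ♟│7
6│· · · · · ♞ · ·│6
5│· · · ♙ · · · ·│5
4│· · · · · · · ·│4
3│· · · · · · · ·│3
2│♙ ♙ ♙ · ♙ ♙ ♙ ♙│2
1│♖ ♘ ♗ ♕ ♔ ♗ ♘ ♖│1
  ─────────────────
  a b c d e f g h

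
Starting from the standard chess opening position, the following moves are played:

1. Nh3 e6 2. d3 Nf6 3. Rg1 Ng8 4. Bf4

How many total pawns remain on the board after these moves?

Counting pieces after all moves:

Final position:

  a b c d e f g h
  ─────────────────
8│♜ ♞ ♝ ♛ ♚ ♝ ♞ ♜│8
7│♟ ♟ ♟ ♟ · ♟ ♟ ♟│7
6│· · · · ♟ · · ·│6
5│· · · · · · · ·│5
4│· · · · · ♗ · ·│4
3│· · · ♙ · · · ♘│3
2│♙ ♙ ♙ · ♙ ♙ ♙ ♙│2
1│♖ ♘ · ♕ ♔ ♗ ♖ ·│1
  ─────────────────
  a b c d e f g h


16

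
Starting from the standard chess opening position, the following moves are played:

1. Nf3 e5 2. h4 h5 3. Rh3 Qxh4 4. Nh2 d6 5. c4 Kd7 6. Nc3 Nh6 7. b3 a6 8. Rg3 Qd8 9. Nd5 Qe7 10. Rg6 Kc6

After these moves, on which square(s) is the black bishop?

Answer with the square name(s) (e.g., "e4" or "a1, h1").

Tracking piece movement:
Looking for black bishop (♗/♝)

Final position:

  a b c d e f g h
  ─────────────────
8│♜ ♞ ♝ · · ♝ · ♜│8
7│· ♟ ♟ · ♛ ♟ ♟ ·│7
6│♟ · ♚ ♟ · · ♖ ♞│6
5│· · · ♘ ♟ · · ♟│5
4│· · ♙ · · · · ·│4
3│· ♙ · · · · · ·│3
2│♙ · · ♙ ♙ ♙ ♙ ♘│2
1│♖ · ♗ ♕ ♔ ♗ · ·│1
  ─────────────────
  a b c d e f g h


c8, f8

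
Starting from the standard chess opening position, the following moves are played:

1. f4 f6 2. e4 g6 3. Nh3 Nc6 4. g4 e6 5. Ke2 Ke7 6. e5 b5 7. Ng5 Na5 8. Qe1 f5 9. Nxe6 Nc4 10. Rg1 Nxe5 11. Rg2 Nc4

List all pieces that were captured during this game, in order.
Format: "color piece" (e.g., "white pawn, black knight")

Tracking captures:
  Nxe6: captured black pawn
  Nxe5: captured white pawn

black pawn, white pawn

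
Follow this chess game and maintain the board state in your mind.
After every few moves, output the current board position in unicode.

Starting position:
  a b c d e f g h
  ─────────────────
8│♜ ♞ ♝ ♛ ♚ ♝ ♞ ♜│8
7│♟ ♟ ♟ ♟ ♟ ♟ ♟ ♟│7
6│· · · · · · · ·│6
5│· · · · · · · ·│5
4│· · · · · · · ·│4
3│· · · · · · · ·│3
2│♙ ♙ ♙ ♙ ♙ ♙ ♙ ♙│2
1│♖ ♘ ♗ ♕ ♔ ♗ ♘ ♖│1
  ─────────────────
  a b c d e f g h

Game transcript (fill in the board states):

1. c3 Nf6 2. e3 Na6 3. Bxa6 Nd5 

  a b c d e f g h
  ─────────────────
8│♜ · ♝ ♛ ♚ ♝ · ♜│8
7│♟ ♟ ♟ ♟ ♟ ♟ ♟ ♟│7
6│♗ · · · · · · ·│6
5│· · · ♞ · · · ·│5
4│· · · · · · · ·│4
3│· · ♙ · ♙ · · ·│3
2│♙ ♙ · ♙ · ♙ ♙ ♙│2
1│♖ ♘ ♗ ♕ ♔ · ♘ ♖│1
  ─────────────────
  a b c d e f g h

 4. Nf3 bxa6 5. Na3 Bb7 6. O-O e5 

  a b c d e f g h
  ─────────────────
8│♜ · · ♛ ♚ ♝ · ♜│8
7│♟ ♝ ♟ ♟ · ♟ ♟ ♟│7
6│♟ · · · · · · ·│6
5│· · · ♞ ♟ · · ·│5
4│· · · · · · · ·│4
3│♘ · ♙ · ♙ ♘ · ·│3
2│♙ ♙ · ♙ · ♙ ♙ ♙│2
1│♖ · ♗ ♕ · ♖ ♔ ·│1
  ─────────────────
  a b c d e f g h

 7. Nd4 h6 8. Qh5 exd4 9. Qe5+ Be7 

  a b c d e f g h
  ─────────────────
8│♜ · · ♛ ♚ · · ♜│8
7│♟ ♝ ♟ ♟ ♝ ♟ ♟ ·│7
6│♟ · · · · · · ♟│6
5│· · · ♞ ♕ · · ·│5
4│· · · ♟ · · · ·│4
3│♘ · ♙ · ♙ · · ·│3
2│♙ ♙ · ♙ · ♙ ♙ ♙│2
1│♖ · ♗ · · ♖ ♔ ·│1
  ─────────────────
  a b c d e f g h

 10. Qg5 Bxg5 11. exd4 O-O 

  a b c d e f g h
  ─────────────────
8│♜ · · ♛ · ♜ ♚ ·│8
7│♟ ♝ ♟ ♟ · ♟ ♟ ·│7
6│♟ · · · · · · ♟│6
5│· · · ♞ · · ♝ ·│5
4│· · · ♙ · · · ·│4
3│♘ · ♙ · · · · ·│3
2│♙ ♙ · ♙ · ♙ ♙ ♙│2
1│♖ · ♗ · · ♖ ♔ ·│1
  ─────────────────
  a b c d e f g h


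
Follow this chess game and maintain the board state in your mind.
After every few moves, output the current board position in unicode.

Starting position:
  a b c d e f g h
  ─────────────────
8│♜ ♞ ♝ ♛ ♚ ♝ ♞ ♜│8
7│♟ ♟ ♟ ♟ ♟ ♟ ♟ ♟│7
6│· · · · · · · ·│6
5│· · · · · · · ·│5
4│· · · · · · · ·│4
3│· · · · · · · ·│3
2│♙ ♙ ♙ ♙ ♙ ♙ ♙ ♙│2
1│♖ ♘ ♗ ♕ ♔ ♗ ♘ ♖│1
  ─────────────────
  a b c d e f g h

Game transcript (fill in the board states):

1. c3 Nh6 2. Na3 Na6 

  a b c d e f g h
  ─────────────────
8│♜ · ♝ ♛ ♚ ♝ · ♜│8
7│♟ ♟ ♟ ♟ ♟ ♟ ♟ ♟│7
6│♞ · · · · · · ♞│6
5│· · · · · · · ·│5
4│· · · · · · · ·│4
3│♘ · ♙ · · · · ·│3
2│♙ ♙ · ♙ ♙ ♙ ♙ ♙│2
1│♖ · ♗ ♕ ♔ ♗ ♘ ♖│1
  ─────────────────
  a b c d e f g h

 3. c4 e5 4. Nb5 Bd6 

  a b c d e f g h
  ─────────────────
8│♜ · ♝ ♛ ♚ · · ♜│8
7│♟ ♟ ♟ ♟ · ♟ ♟ ♟│7
6│♞ · · ♝ · · · ♞│6
5│· ♘ · · ♟ · · ·│5
4│· · ♙ · · · · ·│4
3│· · · · · · · ·│3
2│♙ ♙ · ♙ ♙ ♙ ♙ ♙│2
1│♖ · ♗ ♕ ♔ ♗ ♘ ♖│1
  ─────────────────
  a b c d e f g h

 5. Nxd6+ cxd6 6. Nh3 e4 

  a b c d e f g h
  ─────────────────
8│♜ · ♝ ♛ ♚ · · ♜│8
7│♟ ♟ · ♟ · ♟ ♟ ♟│7
6│♞ · · ♟ · · · ♞│6
5│· · · · · · · ·│5
4│· · ♙ · ♟ · · ·│4
3│· · · · · · · ♘│3
2│♙ ♙ · ♙ ♙ ♙ ♙ ♙│2
1│♖ · ♗ ♕ ♔ ♗ · ♖│1
  ─────────────────
  a b c d e f g h

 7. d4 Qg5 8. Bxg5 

  a b c d e f g h
  ─────────────────
8│♜ · ♝ · ♚ · · ♜│8
7│♟ ♟ · ♟ · ♟ ♟ ♟│7
6│♞ · · ♟ · · · ♞│6
5│· · · · · · ♗ ·│5
4│· · ♙ ♙ ♟ · · ·│4
3│· · · · · · · ♘│3
2│♙ ♙ · · ♙ ♙ ♙ ♙│2
1│♖ · · ♕ ♔ ♗ · ♖│1
  ─────────────────
  a b c d e f g h


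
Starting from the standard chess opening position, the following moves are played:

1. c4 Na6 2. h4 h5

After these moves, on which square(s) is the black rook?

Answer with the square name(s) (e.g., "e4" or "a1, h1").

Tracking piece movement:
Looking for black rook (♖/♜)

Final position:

  a b c d e f g h
  ─────────────────
8│♜ · ♝ ♛ ♚ ♝ ♞ ♜│8
7│♟ ♟ ♟ ♟ ♟ ♟ ♟ ·│7
6│♞ · · · · · · ·│6
5│· · · · · · · ♟│5
4│· · ♙ · · · · ♙│4
3│· · · · · · · ·│3
2│♙ ♙ · ♙ ♙ ♙ ♙ ·│2
1│♖ ♘ ♗ ♕ ♔ ♗ ♘ ♖│1
  ─────────────────
  a b c d e f g h


a8, h8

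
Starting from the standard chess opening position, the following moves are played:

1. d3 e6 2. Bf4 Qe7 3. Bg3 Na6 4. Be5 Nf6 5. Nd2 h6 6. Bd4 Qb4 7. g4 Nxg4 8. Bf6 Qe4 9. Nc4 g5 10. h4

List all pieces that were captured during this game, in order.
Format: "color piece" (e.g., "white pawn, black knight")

Tracking captures:
  Nxg4: captured white pawn

white pawn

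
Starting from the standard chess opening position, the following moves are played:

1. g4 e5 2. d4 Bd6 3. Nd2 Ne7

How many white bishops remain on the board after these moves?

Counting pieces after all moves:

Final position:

  a b c d e f g h
  ─────────────────
8│♜ ♞ ♝ ♛ ♚ · · ♜│8
7│♟ ♟ ♟ ♟ ♞ ♟ ♟ ♟│7
6│· · · ♝ · · · ·│6
5│· · · · ♟ · · ·│5
4│· · · ♙ · · ♙ ·│4
3│· · · · · · · ·│3
2│♙ ♙ ♙ ♘ ♙ ♙ · ♙│2
1│♖ · ♗ ♕ ♔ ♗ ♘ ♖│1
  ─────────────────
  a b c d e f g h


2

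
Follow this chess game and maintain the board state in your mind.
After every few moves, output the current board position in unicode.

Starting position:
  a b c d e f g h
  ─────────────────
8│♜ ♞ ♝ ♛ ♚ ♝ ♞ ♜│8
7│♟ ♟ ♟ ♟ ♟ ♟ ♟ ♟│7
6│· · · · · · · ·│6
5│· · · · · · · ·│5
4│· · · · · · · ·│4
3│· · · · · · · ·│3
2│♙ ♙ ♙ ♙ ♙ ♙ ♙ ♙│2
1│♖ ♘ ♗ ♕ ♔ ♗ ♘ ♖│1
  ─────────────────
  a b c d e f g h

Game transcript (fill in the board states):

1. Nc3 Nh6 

  a b c d e f g h
  ─────────────────
8│♜ ♞ ♝ ♛ ♚ ♝ · ♜│8
7│♟ ♟ ♟ ♟ ♟ ♟ ♟ ♟│7
6│· · · · · · · ♞│6
5│· · · · · · · ·│5
4│· · · · · · · ·│4
3│· · ♘ · · · · ·│3
2│♙ ♙ ♙ ♙ ♙ ♙ ♙ ♙│2
1│♖ · ♗ ♕ ♔ ♗ ♘ ♖│1
  ─────────────────
  a b c d e f g h

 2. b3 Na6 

  a b c d e f g h
  ─────────────────
8│♜ · ♝ ♛ ♚ ♝ · ♜│8
7│♟ ♟ ♟ ♟ ♟ ♟ ♟ ♟│7
6│♞ · · · · · · ♞│6
5│· · · · · · · ·│5
4│· · · · · · · ·│4
3│· ♙ ♘ · · · · ·│3
2│♙ · ♙ ♙ ♙ ♙ ♙ ♙│2
1│♖ · ♗ ♕ ♔ ♗ ♘ ♖│1
  ─────────────────
  a b c d e f g h

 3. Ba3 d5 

  a b c d e f g h
  ─────────────────
8│♜ · ♝ ♛ ♚ ♝ · ♜│8
7│♟ ♟ ♟ · ♟ ♟ ♟ ♟│7
6│♞ · · · · · · ♞│6
5│· · · ♟ · · · ·│5
4│· · · · · · · ·│4
3│♗ ♙ ♘ · · · · ·│3
2│♙ · ♙ ♙ ♙ ♙ ♙ ♙│2
1│♖ · · ♕ ♔ ♗ ♘ ♖│1
  ─────────────────
  a b c d e f g h



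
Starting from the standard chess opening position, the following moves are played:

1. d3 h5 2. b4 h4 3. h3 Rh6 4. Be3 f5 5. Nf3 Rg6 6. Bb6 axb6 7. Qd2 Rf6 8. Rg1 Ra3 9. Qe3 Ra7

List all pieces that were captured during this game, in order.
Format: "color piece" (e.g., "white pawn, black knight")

Tracking captures:
  axb6: captured white bishop

white bishop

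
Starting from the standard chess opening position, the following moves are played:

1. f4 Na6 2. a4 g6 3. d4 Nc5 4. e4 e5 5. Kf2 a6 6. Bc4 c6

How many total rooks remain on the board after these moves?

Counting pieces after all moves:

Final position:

  a b c d e f g h
  ─────────────────
8│♜ · ♝ ♛ ♚ ♝ ♞ ♜│8
7│· ♟ · ♟ · ♟ · ♟│7
6│♟ · ♟ · · · ♟ ·│6
5│· · ♞ · ♟ · · ·│5
4│♙ · ♗ ♙ ♙ ♙ · ·│4
3│· · · · · · · ·│3
2│· ♙ ♙ · · ♔ ♙ ♙│2
1│♖ ♘ ♗ ♕ · · ♘ ♖│1
  ─────────────────
  a b c d e f g h


4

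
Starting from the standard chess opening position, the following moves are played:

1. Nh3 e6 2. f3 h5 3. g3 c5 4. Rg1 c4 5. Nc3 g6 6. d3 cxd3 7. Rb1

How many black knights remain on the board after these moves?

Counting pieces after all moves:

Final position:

  a b c d e f g h
  ─────────────────
8│♜ ♞ ♝ ♛ ♚ ♝ ♞ ♜│8
7│♟ ♟ · ♟ · ♟ · ·│7
6│· · · · ♟ · ♟ ·│6
5│· · · · · · · ♟│5
4│· · · · · · · ·│4
3│· · ♘ ♟ · ♙ ♙ ♘│3
2│♙ ♙ ♙ · ♙ · · ♙│2
1│· ♖ ♗ ♕ ♔ ♗ ♖ ·│1
  ─────────────────
  a b c d e f g h


2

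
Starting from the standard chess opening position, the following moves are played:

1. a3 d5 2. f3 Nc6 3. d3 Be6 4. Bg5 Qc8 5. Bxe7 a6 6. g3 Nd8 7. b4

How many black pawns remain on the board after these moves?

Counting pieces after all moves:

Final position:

  a b c d e f g h
  ─────────────────
8│♜ · ♛ ♞ ♚ ♝ ♞ ♜│8
7│· ♟ ♟ · ♗ ♟ ♟ ♟│7
6│♟ · · · ♝ · · ·│6
5│· · · ♟ · · · ·│5
4│· ♙ · · · · · ·│4
3│♙ · · ♙ · ♙ ♙ ·│3
2│· · ♙ · ♙ · · ♙│2
1│♖ ♘ · ♕ ♔ ♗ ♘ ♖│1
  ─────────────────
  a b c d e f g h


7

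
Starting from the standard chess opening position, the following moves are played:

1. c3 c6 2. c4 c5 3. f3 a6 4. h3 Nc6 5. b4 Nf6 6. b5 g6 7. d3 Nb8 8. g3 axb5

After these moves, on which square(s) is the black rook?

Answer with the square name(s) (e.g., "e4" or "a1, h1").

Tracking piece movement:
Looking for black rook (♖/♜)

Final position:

  a b c d e f g h
  ─────────────────
8│♜ ♞ ♝ ♛ ♚ ♝ · ♜│8
7│· ♟ · ♟ ♟ ♟ · ♟│7
6│· · · · · ♞ ♟ ·│6
5│· ♟ ♟ · · · · ·│5
4│· · ♙ · · · · ·│4
3│· · · ♙ · ♙ ♙ ♙│3
2│♙ · · · ♙ · · ·│2
1│♖ ♘ ♗ ♕ ♔ ♗ ♘ ♖│1
  ─────────────────
  a b c d e f g h


a8, h8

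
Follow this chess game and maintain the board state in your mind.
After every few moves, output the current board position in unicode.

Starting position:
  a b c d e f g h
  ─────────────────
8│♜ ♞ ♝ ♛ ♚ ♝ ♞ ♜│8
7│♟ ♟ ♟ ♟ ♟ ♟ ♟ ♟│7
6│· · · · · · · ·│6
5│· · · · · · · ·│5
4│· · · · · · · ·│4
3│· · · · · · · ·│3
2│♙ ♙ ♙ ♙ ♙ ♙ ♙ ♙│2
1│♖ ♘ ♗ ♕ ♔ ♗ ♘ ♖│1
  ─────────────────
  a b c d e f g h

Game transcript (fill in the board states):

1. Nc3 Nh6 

  a b c d e f g h
  ─────────────────
8│♜ ♞ ♝ ♛ ♚ ♝ · ♜│8
7│♟ ♟ ♟ ♟ ♟ ♟ ♟ ♟│7
6│· · · · · · · ♞│6
5│· · · · · · · ·│5
4│· · · · · · · ·│4
3│· · ♘ · · · · ·│3
2│♙ ♙ ♙ ♙ ♙ ♙ ♙ ♙│2
1│♖ · ♗ ♕ ♔ ♗ ♘ ♖│1
  ─────────────────
  a b c d e f g h

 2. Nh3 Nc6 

  a b c d e f g h
  ─────────────────
8│♜ · ♝ ♛ ♚ ♝ · ♜│8
7│♟ ♟ ♟ ♟ ♟ ♟ ♟ ♟│7
6│· · ♞ · · · · ♞│6
5│· · · · · · · ·│5
4│· · · · · · · ·│4
3│· · ♘ · · · · ♘│3
2│♙ ♙ ♙ ♙ ♙ ♙ ♙ ♙│2
1│♖ · ♗ ♕ ♔ ♗ · ♖│1
  ─────────────────
  a b c d e f g h

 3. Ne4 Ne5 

  a b c d e f g h
  ─────────────────
8│♜ · ♝ ♛ ♚ ♝ · ♜│8
7│♟ ♟ ♟ ♟ ♟ ♟ ♟ ♟│7
6│· · · · · · · ♞│6
5│· · · · ♞ · · ·│5
4│· · · · ♘ · · ·│4
3│· · · · · · · ♘│3
2│♙ ♙ ♙ ♙ ♙ ♙ ♙ ♙│2
1│♖ · ♗ ♕ ♔ ♗ · ♖│1
  ─────────────────
  a b c d e f g h

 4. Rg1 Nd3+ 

  a b c d e f g h
  ─────────────────
8│♜ · ♝ ♛ ♚ ♝ · ♜│8
7│♟ ♟ ♟ ♟ ♟ ♟ ♟ ♟│7
6│· · · · · · · ♞│6
5│· · · · · · · ·│5
4│· · · · ♘ · · ·│4
3│· · · ♞ · · · ♘│3
2│♙ ♙ ♙ ♙ ♙ ♙ ♙ ♙│2
1│♖ · ♗ ♕ ♔ ♗ ♖ ·│1
  ─────────────────
  a b c d e f g h

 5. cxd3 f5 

  a b c d e f g h
  ─────────────────
8│♜ · ♝ ♛ ♚ ♝ · ♜│8
7│♟ ♟ ♟ ♟ ♟ · ♟ ♟│7
6│· · · · · · · ♞│6
5│· · · · · ♟ · ·│5
4│· · · · ♘ · · ·│4
3│· · · ♙ · · · ♘│3
2│♙ ♙ · ♙ ♙ ♙ ♙ ♙│2
1│♖ · ♗ ♕ ♔ ♗ ♖ ·│1
  ─────────────────
  a b c d e f g h



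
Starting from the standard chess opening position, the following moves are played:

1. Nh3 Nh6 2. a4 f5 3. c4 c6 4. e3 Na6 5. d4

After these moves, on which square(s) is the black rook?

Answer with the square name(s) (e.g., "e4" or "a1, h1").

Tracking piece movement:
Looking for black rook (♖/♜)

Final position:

  a b c d e f g h
  ─────────────────
8│♜ · ♝ ♛ ♚ ♝ · ♜│8
7│♟ ♟ · ♟ ♟ · ♟ ♟│7
6│♞ · ♟ · · · · ♞│6
5│· · · · · ♟ · ·│5
4│♙ · ♙ ♙ · · · ·│4
3│· · · · ♙ · · ♘│3
2│· ♙ · · · ♙ ♙ ♙│2
1│♖ ♘ ♗ ♕ ♔ ♗ · ♖│1
  ─────────────────
  a b c d e f g h


a8, h8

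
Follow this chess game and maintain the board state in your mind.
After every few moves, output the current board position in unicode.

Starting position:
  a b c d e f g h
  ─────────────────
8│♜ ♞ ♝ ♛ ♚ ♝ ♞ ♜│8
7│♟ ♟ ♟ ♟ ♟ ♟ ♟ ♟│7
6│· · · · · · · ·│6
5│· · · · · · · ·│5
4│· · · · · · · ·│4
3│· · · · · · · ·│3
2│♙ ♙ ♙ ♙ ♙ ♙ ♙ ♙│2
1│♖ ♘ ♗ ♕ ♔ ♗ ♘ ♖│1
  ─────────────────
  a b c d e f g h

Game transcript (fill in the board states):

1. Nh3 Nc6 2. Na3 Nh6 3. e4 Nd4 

  a b c d e f g h
  ─────────────────
8│♜ · ♝ ♛ ♚ ♝ · ♜│8
7│♟ ♟ ♟ ♟ ♟ ♟ ♟ ♟│7
6│· · · · · · · ♞│6
5│· · · · · · · ·│5
4│· · · ♞ ♙ · · ·│4
3│♘ · · · · · · ♘│3
2│♙ ♙ ♙ ♙ · ♙ ♙ ♙│2
1│♖ · ♗ ♕ ♔ ♗ · ♖│1
  ─────────────────
  a b c d e f g h

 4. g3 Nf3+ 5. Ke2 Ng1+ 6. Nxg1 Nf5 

  a b c d e f g h
  ─────────────────
8│♜ · ♝ ♛ ♚ ♝ · ♜│8
7│♟ ♟ ♟ ♟ ♟ ♟ ♟ ♟│7
6│· · · · · · · ·│6
5│· · · · · ♞ · ·│5
4│· · · · ♙ · · ·│4
3│♘ · · · · · ♙ ·│3
2│♙ ♙ ♙ ♙ ♔ ♙ · ♙│2
1│♖ · ♗ ♕ · ♗ ♘ ♖│1
  ─────────────────
  a b c d e f g h

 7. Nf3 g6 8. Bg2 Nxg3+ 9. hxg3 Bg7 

  a b c d e f g h
  ─────────────────
8│♜ · ♝ ♛ ♚ · · ♜│8
7│♟ ♟ ♟ ♟ ♟ ♟ ♝ ♟│7
6│· · · · · · ♟ ·│6
5│· · · · · · · ·│5
4│· · · · ♙ · · ·│4
3│♘ · · · · ♘ ♙ ·│3
2│♙ ♙ ♙ ♙ ♔ ♙ ♗ ·│2
1│♖ · ♗ ♕ · · · ♖│1
  ─────────────────
  a b c d e f g h

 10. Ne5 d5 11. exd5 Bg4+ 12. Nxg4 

  a b c d e f g h
  ─────────────────
8│♜ · · ♛ ♚ · · ♜│8
7│♟ ♟ ♟ · ♟ ♟ ♝ ♟│7
6│· · · · · · ♟ ·│6
5│· · · ♙ · · · ·│5
4│· · · · · · ♘ ·│4
3│♘ · · · · · ♙ ·│3
2│♙ ♙ ♙ ♙ ♔ ♙ ♗ ·│2
1│♖ · ♗ ♕ · · · ♖│1
  ─────────────────
  a b c d e f g h
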